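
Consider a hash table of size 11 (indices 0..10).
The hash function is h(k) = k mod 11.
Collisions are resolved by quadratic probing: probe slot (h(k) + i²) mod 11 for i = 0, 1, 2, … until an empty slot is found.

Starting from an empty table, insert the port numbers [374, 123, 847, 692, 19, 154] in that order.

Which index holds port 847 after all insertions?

1

374: h=0 → slot 0
123: h=2 → slot 2
847: h=0, probe 0,1 → slot 1
692: h=10 → slot 10
19: h=8 → slot 8
154: h=0, probe 0,1,4 → slot 4
Table: [374, 847, 123, -, 154, -, -, -, 19, -, 692]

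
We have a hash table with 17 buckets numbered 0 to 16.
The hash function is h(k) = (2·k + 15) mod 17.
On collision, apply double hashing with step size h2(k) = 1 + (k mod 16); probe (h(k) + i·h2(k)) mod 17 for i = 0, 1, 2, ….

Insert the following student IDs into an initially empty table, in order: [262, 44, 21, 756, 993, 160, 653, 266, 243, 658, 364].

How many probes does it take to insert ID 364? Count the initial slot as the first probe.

Insert 262: h=12, slot 12 empty → index 12.
Insert 44: h=1, slot 1 empty → index 1.
Insert 21: h=6, slot 6 empty → index 6.
Insert 756: h=14, slot 14 empty → index 14.
Insert 993: h=12, h2=2, slots 12,14 occupied → index 16.
Insert 160: h=12, h2=1, slot 12 occupied → index 13.
Insert 653: h=12, h2=14, slot 12 occupied → index 9.
Insert 266: h=3, slot 3 empty → index 3.
Insert 243: h=8, slot 8 empty → index 8.
Insert 658: h=5, slot 5 empty → index 5.
Insert 364: h=12, h2=13, slots 12,8 occupied → index 4.
Table: [., 44, ., 266, 364, 658, 21, ., 243, 653, ., ., 262, 160, 756, ., 993]

3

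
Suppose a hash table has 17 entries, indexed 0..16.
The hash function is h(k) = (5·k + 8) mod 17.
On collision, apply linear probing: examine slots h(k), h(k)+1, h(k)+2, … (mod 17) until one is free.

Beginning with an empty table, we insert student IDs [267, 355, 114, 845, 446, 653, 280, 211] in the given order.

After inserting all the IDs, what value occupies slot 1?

267: h=0 -> slot 0
355: h=15 -> slot 15
114: h=0, probe 0,1 -> slot 1
845: h=0, probe 0,1,2 -> slot 2
446: h=11 -> slot 11
653: h=9 -> slot 9
280: h=14 -> slot 14
211: h=9, probe 9,10 -> slot 10
Table: [267, 114, 845, ., ., ., ., ., ., 653, 211, 446, ., ., 280, 355, .]

114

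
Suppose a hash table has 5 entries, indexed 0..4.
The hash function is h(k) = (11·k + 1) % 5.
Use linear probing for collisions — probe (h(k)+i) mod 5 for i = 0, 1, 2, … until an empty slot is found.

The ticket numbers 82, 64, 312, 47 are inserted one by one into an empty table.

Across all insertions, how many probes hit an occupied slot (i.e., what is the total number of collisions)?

4

82 hashes to 3; slot 3 is free → place at 3.
64 hashes to 0; slot 0 is free → place at 0.
312 hashes to 3; 3 taken → place at 4.
47 hashes to 3; 3,4,0 taken → place at 1.
Table: [64, 47, ∅, 82, 312]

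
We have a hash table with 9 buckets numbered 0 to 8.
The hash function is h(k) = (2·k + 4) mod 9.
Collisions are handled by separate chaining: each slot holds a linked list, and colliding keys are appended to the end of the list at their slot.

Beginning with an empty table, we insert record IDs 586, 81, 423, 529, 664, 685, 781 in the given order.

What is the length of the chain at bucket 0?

3

Insert 586: h=6, bucket 6 empty → new chain.
Insert 81: h=4, bucket 4 empty → new chain.
Insert 423: h=4, bucket 4 nonempty → append to chain.
Insert 529: h=0, bucket 0 empty → new chain.
Insert 664: h=0, bucket 0 nonempty → append to chain.
Insert 685: h=6, bucket 6 nonempty → append to chain.
Insert 781: h=0, bucket 0 nonempty → append to chain.
Final buckets:
0: 529 -> 664 -> 781
1: —
2: —
3: —
4: 81 -> 423
5: —
6: 586 -> 685
7: —
8: —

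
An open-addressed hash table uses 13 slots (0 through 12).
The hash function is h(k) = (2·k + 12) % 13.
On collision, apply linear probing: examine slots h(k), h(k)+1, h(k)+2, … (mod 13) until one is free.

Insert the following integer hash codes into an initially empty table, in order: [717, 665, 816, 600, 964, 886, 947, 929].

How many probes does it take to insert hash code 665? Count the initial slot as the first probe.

2

717: h=3 -> slot 3
665: h=3, probe 3,4 -> slot 4
816: h=6 -> slot 6
600: h=3, probe 3,4,5 -> slot 5
964: h=3, probe 3,4,5,6,7 -> slot 7
886: h=3, probe 3,4,5,6,7,8 -> slot 8
947: h=8, probe 8,9 -> slot 9
929: h=11 -> slot 11
Table: [_, _, _, 717, 665, 600, 816, 964, 886, 947, _, 929, _]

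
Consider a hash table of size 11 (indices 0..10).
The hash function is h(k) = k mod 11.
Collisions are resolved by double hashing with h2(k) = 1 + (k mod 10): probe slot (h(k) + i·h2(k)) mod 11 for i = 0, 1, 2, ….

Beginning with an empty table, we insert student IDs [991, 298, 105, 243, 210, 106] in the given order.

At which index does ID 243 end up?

5

991 hashes to 1; slot 1 is free -> place at 1.
298 hashes to 1, h2=9; 1 taken -> place at 10.
105 hashes to 6; slot 6 is free -> place at 6.
243 hashes to 1, h2=4; 1 taken -> place at 5.
210 hashes to 1, h2=1; 1 taken -> place at 2.
106 hashes to 7; slot 7 is free -> place at 7.
Table: [_, 991, 210, _, _, 243, 105, 106, _, _, 298]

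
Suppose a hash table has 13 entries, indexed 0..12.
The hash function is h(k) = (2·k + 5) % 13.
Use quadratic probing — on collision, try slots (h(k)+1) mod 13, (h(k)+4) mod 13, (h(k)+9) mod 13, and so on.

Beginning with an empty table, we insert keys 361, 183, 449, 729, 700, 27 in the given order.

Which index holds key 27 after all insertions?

361: h=12 → slot 12
183: h=7 → slot 7
449: h=6 → slot 6
729: h=7, probe 7,8 → slot 8
700: h=1 → slot 1
27: h=7, probe 7,8,11 → slot 11
Table: [∅, 700, ∅, ∅, ∅, ∅, 449, 183, 729, ∅, ∅, 27, 361]

11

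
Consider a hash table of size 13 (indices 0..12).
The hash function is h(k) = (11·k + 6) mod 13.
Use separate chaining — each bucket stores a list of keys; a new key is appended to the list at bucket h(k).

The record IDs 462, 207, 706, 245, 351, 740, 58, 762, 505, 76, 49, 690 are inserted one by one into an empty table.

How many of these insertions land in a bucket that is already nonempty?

3

462 → bucket 5
207 → bucket 8
706 → bucket 11
245 → bucket 10
351 → bucket 6
740 → bucket 8 (collision)
58 → bucket 7
762 → bucket 3
505 → bucket 10 (collision)
76 → bucket 10 (collision)
49 → bucket 12
690 → bucket 4
Final buckets:
0: ∅
1: ∅
2: ∅
3: 762
4: 690
5: 462
6: 351
7: 58
8: 207 -> 740
9: ∅
10: 245 -> 505 -> 76
11: 706
12: 49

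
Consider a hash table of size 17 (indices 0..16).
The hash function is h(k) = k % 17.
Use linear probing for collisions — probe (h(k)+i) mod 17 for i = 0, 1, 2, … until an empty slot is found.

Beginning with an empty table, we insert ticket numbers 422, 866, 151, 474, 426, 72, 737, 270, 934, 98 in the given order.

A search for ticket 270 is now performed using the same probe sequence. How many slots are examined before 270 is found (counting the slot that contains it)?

5

422: h=14 -> slot 14
866: h=16 -> slot 16
151: h=15 -> slot 15
474: h=15, probe 15,16,0 -> slot 0
426: h=1 -> slot 1
72: h=4 -> slot 4
737: h=6 -> slot 6
270: h=15, probe 15,16,0,1,2 -> slot 2
934: h=16, probe 16,0,1,2,3 -> slot 3
98: h=13 -> slot 13
Table: [474, 426, 270, 934, 72, ., 737, ., ., ., ., ., ., 98, 422, 151, 866]
Lookup 270: h=15, probe 15,16,0,1,2 → found at 2.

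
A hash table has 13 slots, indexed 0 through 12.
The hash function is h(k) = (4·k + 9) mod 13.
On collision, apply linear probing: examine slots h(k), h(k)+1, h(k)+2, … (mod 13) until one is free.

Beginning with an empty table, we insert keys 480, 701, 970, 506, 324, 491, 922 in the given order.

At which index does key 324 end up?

8

480: h=5 → slot 5
701: h=5, probe 5,6 → slot 6
970: h=2 → slot 2
506: h=5, probe 5,6,7 → slot 7
324: h=5, probe 5,6,7,8 → slot 8
491: h=10 → slot 10
922: h=5, probe 5,6,7,8,9 → slot 9
Table: [-, -, 970, -, -, 480, 701, 506, 324, 922, 491, -, -]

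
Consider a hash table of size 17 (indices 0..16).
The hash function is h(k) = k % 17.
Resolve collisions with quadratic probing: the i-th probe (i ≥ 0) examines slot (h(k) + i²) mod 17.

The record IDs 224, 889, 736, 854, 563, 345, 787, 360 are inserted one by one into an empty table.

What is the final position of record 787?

Insert 224: h=3, slot 3 empty → index 3.
Insert 889: h=5, slot 5 empty → index 5.
Insert 736: h=5, slot 5 occupied → index 6.
Insert 854: h=4, slot 4 empty → index 4.
Insert 563: h=2, slot 2 empty → index 2.
Insert 345: h=5, slots 5,6 occupied → index 9.
Insert 787: h=5, slots 5,6,9 occupied → index 14.
Insert 360: h=3, slots 3,4 occupied → index 7.
Table: [—, —, 563, 224, 854, 889, 736, 360, —, 345, —, —, —, —, 787, —, —]

14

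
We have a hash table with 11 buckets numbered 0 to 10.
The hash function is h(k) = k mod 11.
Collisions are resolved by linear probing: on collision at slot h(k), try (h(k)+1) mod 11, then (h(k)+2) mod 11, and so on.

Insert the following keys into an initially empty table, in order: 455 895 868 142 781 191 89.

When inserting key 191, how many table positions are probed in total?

455: h=4 → slot 4
895: h=4, probe 4,5 → slot 5
868: h=10 → slot 10
142: h=10, probe 10,0 → slot 0
781: h=0, probe 0,1 → slot 1
191: h=4, probe 4,5,6 → slot 6
89: h=1, probe 1,2 → slot 2
Table: [142, 781, 89, ., 455, 895, 191, ., ., ., 868]

3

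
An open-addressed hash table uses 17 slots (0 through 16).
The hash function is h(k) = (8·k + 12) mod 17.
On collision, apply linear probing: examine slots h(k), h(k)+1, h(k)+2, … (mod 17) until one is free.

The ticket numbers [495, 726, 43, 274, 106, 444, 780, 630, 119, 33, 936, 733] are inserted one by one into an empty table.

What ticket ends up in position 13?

Insert 495: h=11, slot 11 empty → index 11.
Insert 726: h=6, slot 6 empty → index 6.
Insert 43: h=16, slot 16 empty → index 16.
Insert 274: h=11, slot 11 occupied → index 12.
Insert 106: h=10, slot 10 empty → index 10.
Insert 444: h=11, slots 11,12 occupied → index 13.
Insert 780: h=13, slot 13 occupied → index 14.
Insert 630: h=3, slot 3 empty → index 3.
Insert 119: h=12, slots 12,13,14 occupied → index 15.
Insert 33: h=4, slot 4 empty → index 4.
Insert 936: h=3, slots 3,4 occupied → index 5.
Insert 733: h=11, slots 11,12,13,14,15,16 occupied → index 0.
Table: [733, _, _, 630, 33, 936, 726, _, _, _, 106, 495, 274, 444, 780, 119, 43]

444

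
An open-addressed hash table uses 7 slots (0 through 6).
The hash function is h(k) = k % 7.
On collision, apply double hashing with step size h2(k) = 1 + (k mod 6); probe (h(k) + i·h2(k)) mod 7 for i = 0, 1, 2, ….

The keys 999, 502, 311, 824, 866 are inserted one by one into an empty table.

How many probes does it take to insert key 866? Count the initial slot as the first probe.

3

Insert 999: h=5, slot 5 empty → index 5.
Insert 502: h=5, h2=5, slot 5 occupied → index 3.
Insert 311: h=3, h2=6, slot 3 occupied → index 2.
Insert 824: h=5, h2=3, slot 5 occupied → index 1.
Insert 866: h=5, h2=3, slots 5,1 occupied → index 4.
Table: [-, 824, 311, 502, 866, 999, -]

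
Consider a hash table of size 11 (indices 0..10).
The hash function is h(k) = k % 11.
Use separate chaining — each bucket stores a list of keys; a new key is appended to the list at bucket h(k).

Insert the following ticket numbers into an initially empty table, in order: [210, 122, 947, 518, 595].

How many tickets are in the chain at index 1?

5

210 -> bucket 1
122 -> bucket 1 (collision)
947 -> bucket 1 (collision)
518 -> bucket 1 (collision)
595 -> bucket 1 (collision)
Final buckets:
0: -
1: 210 -> 122 -> 947 -> 518 -> 595
2: -
3: -
4: -
5: -
6: -
7: -
8: -
9: -
10: -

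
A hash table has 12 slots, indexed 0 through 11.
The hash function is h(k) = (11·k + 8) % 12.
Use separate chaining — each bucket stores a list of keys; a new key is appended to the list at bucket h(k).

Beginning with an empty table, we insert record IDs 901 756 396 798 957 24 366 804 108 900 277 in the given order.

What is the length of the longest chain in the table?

901 → bucket 7
756 → bucket 8
396 → bucket 8 (collision)
798 → bucket 2
957 → bucket 11
24 → bucket 8 (collision)
366 → bucket 2 (collision)
804 → bucket 8 (collision)
108 → bucket 8 (collision)
900 → bucket 8 (collision)
277 → bucket 7 (collision)
Final buckets:
0: ∅
1: ∅
2: 798 -> 366
3: ∅
4: ∅
5: ∅
6: ∅
7: 901 -> 277
8: 756 -> 396 -> 24 -> 804 -> 108 -> 900
9: ∅
10: ∅
11: 957

6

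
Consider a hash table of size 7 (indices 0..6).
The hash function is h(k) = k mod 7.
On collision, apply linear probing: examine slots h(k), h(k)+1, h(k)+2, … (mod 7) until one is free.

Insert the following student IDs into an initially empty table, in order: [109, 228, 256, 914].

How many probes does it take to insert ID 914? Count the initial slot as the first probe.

109 hashes to 4; slot 4 is free → place at 4.
228 hashes to 4; 4 taken → place at 5.
256 hashes to 4; 4,5 taken → place at 6.
914 hashes to 4; 4,5,6 taken → place at 0.
Table: [914, ∅, ∅, ∅, 109, 228, 256]

4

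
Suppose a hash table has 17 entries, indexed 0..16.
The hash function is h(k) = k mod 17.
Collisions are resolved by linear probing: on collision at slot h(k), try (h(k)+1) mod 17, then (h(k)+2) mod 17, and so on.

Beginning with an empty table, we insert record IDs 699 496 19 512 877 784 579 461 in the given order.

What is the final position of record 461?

7

699: h=2 -> slot 2
496: h=3 -> slot 3
19: h=2, probe 2,3,4 -> slot 4
512: h=2, probe 2,3,4,5 -> slot 5
877: h=10 -> slot 10
784: h=2, probe 2,3,4,5,6 -> slot 6
579: h=1 -> slot 1
461: h=2, probe 2,3,4,5,6,7 -> slot 7
Table: [., 579, 699, 496, 19, 512, 784, 461, ., ., 877, ., ., ., ., ., .]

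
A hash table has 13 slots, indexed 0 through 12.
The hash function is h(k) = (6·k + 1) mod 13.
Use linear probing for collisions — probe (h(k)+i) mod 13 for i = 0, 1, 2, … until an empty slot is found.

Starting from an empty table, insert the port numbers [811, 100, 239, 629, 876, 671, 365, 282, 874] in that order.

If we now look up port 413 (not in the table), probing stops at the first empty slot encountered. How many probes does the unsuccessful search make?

4

811 hashes to 5; slot 5 is free → place at 5.
100 hashes to 3; slot 3 is free → place at 3.
239 hashes to 5; 5 taken → place at 6.
629 hashes to 5; 5,6 taken → place at 7.
876 hashes to 5; 5,6,7 taken → place at 8.
671 hashes to 10; slot 10 is free → place at 10.
365 hashes to 7; 7,8 taken → place at 9.
282 hashes to 3; 3 taken → place at 4.
874 hashes to 6; 6,7,8,9,10 taken → place at 11.
Table: [_, _, _, 100, 282, 811, 239, 629, 876, 365, 671, 874, _]
Lookup 413: h=9, probe 9,10,11,12 → slot 12 empty, not found.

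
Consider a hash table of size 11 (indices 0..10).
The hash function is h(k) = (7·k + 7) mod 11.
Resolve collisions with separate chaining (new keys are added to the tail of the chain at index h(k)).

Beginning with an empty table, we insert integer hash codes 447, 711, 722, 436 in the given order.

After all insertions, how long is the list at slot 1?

4

447 -> bucket 1
711 -> bucket 1 (collision)
722 -> bucket 1 (collision)
436 -> bucket 1 (collision)
Final buckets:
0: ∅
1: 447 -> 711 -> 722 -> 436
2: ∅
3: ∅
4: ∅
5: ∅
6: ∅
7: ∅
8: ∅
9: ∅
10: ∅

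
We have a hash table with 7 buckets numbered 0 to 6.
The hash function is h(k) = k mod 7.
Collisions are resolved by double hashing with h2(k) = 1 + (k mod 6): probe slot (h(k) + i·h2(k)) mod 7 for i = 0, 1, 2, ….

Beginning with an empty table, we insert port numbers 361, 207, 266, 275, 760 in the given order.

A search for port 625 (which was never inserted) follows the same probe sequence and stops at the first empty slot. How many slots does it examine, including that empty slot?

Insert 361: h=4, slot 4 empty => index 4.
Insert 207: h=4, h2=4, slot 4 occupied => index 1.
Insert 266: h=0, slot 0 empty => index 0.
Insert 275: h=2, slot 2 empty => index 2.
Insert 760: h=4, h2=5, slots 4,2,0 occupied => index 5.
Table: [266, 207, 275, ∅, 361, 760, ∅]
Lookup 625: h=2, h2=2, probe 2,4,6 → slot 6 empty, not found.

3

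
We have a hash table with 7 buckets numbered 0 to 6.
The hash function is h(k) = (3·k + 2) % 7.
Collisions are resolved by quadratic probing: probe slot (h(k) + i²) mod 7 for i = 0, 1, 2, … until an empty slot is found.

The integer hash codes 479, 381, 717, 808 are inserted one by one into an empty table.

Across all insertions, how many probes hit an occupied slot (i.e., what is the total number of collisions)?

Insert 479: h=4, slot 4 empty -> index 4.
Insert 381: h=4, slot 4 occupied -> index 5.
Insert 717: h=4, slots 4,5 occupied -> index 1.
Insert 808: h=4, slots 4,5,1 occupied -> index 6.
Table: [—, 717, —, —, 479, 381, 808]

6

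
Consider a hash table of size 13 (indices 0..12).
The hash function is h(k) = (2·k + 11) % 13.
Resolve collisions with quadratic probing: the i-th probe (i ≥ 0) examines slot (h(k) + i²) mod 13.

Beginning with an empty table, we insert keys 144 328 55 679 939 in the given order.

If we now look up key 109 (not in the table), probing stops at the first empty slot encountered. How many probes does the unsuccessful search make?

2

144 hashes to 0; slot 0 is free -> place at 0.
328 hashes to 4; slot 4 is free -> place at 4.
55 hashes to 4; 4 taken -> place at 5.
679 hashes to 4; 4,5 taken -> place at 8.
939 hashes to 4; 4,5,8,0 taken -> place at 7.
Table: [144, —, —, —, 328, 55, —, 939, 679, —, —, —, —]
Lookup 109: h=8, probe 8,9 → slot 9 empty, not found.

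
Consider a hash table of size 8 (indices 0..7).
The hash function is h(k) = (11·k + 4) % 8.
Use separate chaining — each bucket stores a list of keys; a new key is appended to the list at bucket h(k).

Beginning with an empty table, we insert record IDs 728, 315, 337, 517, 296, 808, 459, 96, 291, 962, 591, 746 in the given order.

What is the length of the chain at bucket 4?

728 → bucket 4
315 → bucket 5
337 → bucket 7
517 → bucket 3
296 → bucket 4 (collision)
808 → bucket 4 (collision)
459 → bucket 5 (collision)
96 → bucket 4 (collision)
291 → bucket 5 (collision)
962 → bucket 2
591 → bucket 1
746 → bucket 2 (collision)
Final buckets:
0: -
1: 591
2: 962 -> 746
3: 517
4: 728 -> 296 -> 808 -> 96
5: 315 -> 459 -> 291
6: -
7: 337

4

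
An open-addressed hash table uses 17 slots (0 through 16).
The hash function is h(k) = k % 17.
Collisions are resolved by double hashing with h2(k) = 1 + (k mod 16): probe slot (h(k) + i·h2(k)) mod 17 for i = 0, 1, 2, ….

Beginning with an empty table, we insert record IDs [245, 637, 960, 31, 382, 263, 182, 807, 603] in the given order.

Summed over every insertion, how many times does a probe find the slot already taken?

7

245: h=7 => slot 7
637: h=8 => slot 8
960: h=8, h2=1, probe 8,9 => slot 9
31: h=14 => slot 14
382: h=8, h2=15, probe 8,6 => slot 6
263: h=8, h2=8, probe 8,16 => slot 16
182: h=12 => slot 12
807: h=8, h2=8, probe 8,16,7,15 => slot 15
603: h=8, h2=12, probe 8,3 => slot 3
Table: [-, -, -, 603, -, -, 382, 245, 637, 960, -, -, 182, -, 31, 807, 263]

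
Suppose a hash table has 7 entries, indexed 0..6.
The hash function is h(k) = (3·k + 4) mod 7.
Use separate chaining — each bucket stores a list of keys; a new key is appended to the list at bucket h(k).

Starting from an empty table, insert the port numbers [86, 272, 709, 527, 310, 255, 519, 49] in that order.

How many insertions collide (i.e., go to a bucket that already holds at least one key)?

3

86 → bucket 3
272 → bucket 1
709 → bucket 3 (collision)
527 → bucket 3 (collision)
310 → bucket 3 (collision)
255 → bucket 6
519 → bucket 0
49 → bucket 4
Final buckets:
0: 519
1: 272
2: .
3: 86 -> 709 -> 527 -> 310
4: 49
5: .
6: 255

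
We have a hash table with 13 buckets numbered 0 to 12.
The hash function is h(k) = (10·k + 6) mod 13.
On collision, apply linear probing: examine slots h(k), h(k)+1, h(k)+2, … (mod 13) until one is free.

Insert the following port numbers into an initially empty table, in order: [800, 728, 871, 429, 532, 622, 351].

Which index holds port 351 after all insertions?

10

800 hashes to 11; slot 11 is free -> place at 11.
728 hashes to 6; slot 6 is free -> place at 6.
871 hashes to 6; 6 taken -> place at 7.
429 hashes to 6; 6,7 taken -> place at 8.
532 hashes to 9; slot 9 is free -> place at 9.
622 hashes to 12; slot 12 is free -> place at 12.
351 hashes to 6; 6,7,8,9 taken -> place at 10.
Table: [—, —, —, —, —, —, 728, 871, 429, 532, 351, 800, 622]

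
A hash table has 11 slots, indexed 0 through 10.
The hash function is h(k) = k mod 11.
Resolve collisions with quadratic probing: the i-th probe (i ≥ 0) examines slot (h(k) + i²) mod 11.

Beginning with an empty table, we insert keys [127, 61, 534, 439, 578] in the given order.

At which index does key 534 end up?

Insert 127: h=6, slot 6 empty -> index 6.
Insert 61: h=6, slot 6 occupied -> index 7.
Insert 534: h=6, slots 6,7 occupied -> index 10.
Insert 439: h=10, slot 10 occupied -> index 0.
Insert 578: h=6, slots 6,7,10 occupied -> index 4.
Table: [439, _, _, _, 578, _, 127, 61, _, _, 534]

10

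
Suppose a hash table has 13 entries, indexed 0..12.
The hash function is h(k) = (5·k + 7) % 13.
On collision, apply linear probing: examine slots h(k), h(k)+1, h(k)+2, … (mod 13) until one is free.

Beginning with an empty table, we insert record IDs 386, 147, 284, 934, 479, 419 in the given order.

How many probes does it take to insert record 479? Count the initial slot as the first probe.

Insert 386: h=0, slot 0 empty → index 0.
Insert 147: h=1, slot 1 empty → index 1.
Insert 284: h=10, slot 10 empty → index 10.
Insert 934: h=10, slot 10 occupied → index 11.
Insert 479: h=10, slots 10,11 occupied → index 12.
Insert 419: h=9, slot 9 empty → index 9.
Table: [386, 147, ∅, ∅, ∅, ∅, ∅, ∅, ∅, 419, 284, 934, 479]

3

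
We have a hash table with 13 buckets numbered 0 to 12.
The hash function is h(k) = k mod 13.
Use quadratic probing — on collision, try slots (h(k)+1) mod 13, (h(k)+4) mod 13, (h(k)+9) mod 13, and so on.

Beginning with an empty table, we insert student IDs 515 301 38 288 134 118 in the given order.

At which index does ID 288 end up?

515 hashes to 8; slot 8 is free -> place at 8.
301 hashes to 2; slot 2 is free -> place at 2.
38 hashes to 12; slot 12 is free -> place at 12.
288 hashes to 2; 2 taken -> place at 3.
134 hashes to 4; slot 4 is free -> place at 4.
118 hashes to 1; slot 1 is free -> place at 1.
Table: [., 118, 301, 288, 134, ., ., ., 515, ., ., ., 38]

3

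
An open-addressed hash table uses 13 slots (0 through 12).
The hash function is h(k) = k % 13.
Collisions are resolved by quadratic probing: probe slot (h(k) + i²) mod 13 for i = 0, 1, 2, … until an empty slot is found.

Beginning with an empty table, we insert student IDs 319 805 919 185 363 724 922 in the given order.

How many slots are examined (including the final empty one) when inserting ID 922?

4

319 hashes to 7; slot 7 is free → place at 7.
805 hashes to 12; slot 12 is free → place at 12.
919 hashes to 9; slot 9 is free → place at 9.
185 hashes to 3; slot 3 is free → place at 3.
363 hashes to 12; 12 taken → place at 0.
724 hashes to 9; 9 taken → place at 10.
922 hashes to 12; 12,0,3 taken → place at 8.
Table: [363, ∅, ∅, 185, ∅, ∅, ∅, 319, 922, 919, 724, ∅, 805]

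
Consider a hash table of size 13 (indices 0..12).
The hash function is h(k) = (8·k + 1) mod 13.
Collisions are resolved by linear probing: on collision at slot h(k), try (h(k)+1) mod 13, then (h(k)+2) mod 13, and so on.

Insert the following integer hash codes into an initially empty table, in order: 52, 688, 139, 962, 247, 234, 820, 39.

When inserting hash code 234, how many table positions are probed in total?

4

52 hashes to 1; slot 1 is free -> place at 1.
688 hashes to 6; slot 6 is free -> place at 6.
139 hashes to 8; slot 8 is free -> place at 8.
962 hashes to 1; 1 taken -> place at 2.
247 hashes to 1; 1,2 taken -> place at 3.
234 hashes to 1; 1,2,3 taken -> place at 4.
820 hashes to 9; slot 9 is free -> place at 9.
39 hashes to 1; 1,2,3,4 taken -> place at 5.
Table: [∅, 52, 962, 247, 234, 39, 688, ∅, 139, 820, ∅, ∅, ∅]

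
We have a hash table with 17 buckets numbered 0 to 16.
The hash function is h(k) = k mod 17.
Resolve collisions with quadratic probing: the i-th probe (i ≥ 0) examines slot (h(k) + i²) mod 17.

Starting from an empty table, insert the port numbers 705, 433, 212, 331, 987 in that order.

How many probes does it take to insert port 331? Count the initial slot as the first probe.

4

Insert 705: h=8, slot 8 empty => index 8.
Insert 433: h=8, slot 8 occupied => index 9.
Insert 212: h=8, slots 8,9 occupied => index 12.
Insert 331: h=8, slots 8,9,12 occupied => index 0.
Insert 987: h=1, slot 1 empty => index 1.
Table: [331, 987, _, _, _, _, _, _, 705, 433, _, _, 212, _, _, _, _]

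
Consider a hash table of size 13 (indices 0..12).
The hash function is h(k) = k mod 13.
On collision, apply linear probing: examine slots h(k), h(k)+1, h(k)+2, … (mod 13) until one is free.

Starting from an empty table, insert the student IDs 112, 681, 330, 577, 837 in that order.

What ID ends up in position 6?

330

112: h=8 => slot 8
681: h=5 => slot 5
330: h=5, probe 5,6 => slot 6
577: h=5, probe 5,6,7 => slot 7
837: h=5, probe 5,6,7,8,9 => slot 9
Table: [∅, ∅, ∅, ∅, ∅, 681, 330, 577, 112, 837, ∅, ∅, ∅]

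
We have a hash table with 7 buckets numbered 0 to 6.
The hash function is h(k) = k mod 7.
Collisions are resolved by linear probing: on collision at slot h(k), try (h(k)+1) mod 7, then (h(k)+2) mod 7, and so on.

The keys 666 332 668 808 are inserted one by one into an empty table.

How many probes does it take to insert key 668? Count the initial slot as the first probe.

666: h=1 -> slot 1
332: h=3 -> slot 3
668: h=3, probe 3,4 -> slot 4
808: h=3, probe 3,4,5 -> slot 5
Table: [_, 666, _, 332, 668, 808, _]

2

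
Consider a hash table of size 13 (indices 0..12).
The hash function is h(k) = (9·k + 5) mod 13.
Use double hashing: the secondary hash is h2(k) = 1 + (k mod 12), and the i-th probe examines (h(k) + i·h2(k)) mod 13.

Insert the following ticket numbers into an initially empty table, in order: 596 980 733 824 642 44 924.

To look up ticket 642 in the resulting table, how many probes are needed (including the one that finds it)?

Insert 596: h=0, slot 0 empty -> index 0.
Insert 980: h=11, slot 11 empty -> index 11.
Insert 733: h=11, h2=2, slots 11,0 occupied -> index 2.
Insert 824: h=11, h2=9, slot 11 occupied -> index 7.
Insert 642: h=11, h2=7, slot 11 occupied -> index 5.
Insert 44: h=11, h2=9, slots 11,7 occupied -> index 3.
Insert 924: h=1, slot 1 empty -> index 1.
Table: [596, 924, 733, 44, —, 642, —, 824, —, —, —, 980, —]
Lookup 642: h=11, h2=7, probe 11,5 → found at 5.

2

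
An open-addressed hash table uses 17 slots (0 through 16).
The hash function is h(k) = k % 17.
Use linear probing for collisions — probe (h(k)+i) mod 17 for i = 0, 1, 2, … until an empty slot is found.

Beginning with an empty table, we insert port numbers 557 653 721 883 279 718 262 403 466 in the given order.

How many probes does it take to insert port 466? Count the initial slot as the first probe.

5

557 hashes to 13; slot 13 is free => place at 13.
653 hashes to 7; slot 7 is free => place at 7.
721 hashes to 7; 7 taken => place at 8.
883 hashes to 16; slot 16 is free => place at 16.
279 hashes to 7; 7,8 taken => place at 9.
718 hashes to 4; slot 4 is free => place at 4.
262 hashes to 7; 7,8,9 taken => place at 10.
403 hashes to 12; slot 12 is free => place at 12.
466 hashes to 7; 7,8,9,10 taken => place at 11.
Table: [_, _, _, _, 718, _, _, 653, 721, 279, 262, 466, 403, 557, _, _, 883]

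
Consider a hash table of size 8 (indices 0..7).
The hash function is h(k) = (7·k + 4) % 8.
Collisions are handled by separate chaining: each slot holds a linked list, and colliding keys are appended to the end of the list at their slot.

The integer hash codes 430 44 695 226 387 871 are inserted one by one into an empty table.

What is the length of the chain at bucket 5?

2

Insert 430: h=6, bucket 6 empty -> new chain.
Insert 44: h=0, bucket 0 empty -> new chain.
Insert 695: h=5, bucket 5 empty -> new chain.
Insert 226: h=2, bucket 2 empty -> new chain.
Insert 387: h=1, bucket 1 empty -> new chain.
Insert 871: h=5, bucket 5 nonempty -> append to chain.
Final buckets:
0: 44
1: 387
2: 226
3: _
4: _
5: 695 -> 871
6: 430
7: _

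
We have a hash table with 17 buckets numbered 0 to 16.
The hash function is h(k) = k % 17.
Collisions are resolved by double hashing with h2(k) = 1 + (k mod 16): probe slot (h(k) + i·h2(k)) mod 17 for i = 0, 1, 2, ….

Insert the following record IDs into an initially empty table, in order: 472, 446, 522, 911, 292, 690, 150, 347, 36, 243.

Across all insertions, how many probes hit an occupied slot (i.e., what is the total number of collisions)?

2

472 hashes to 13; slot 13 is free → place at 13.
446 hashes to 4; slot 4 is free → place at 4.
522 hashes to 12; slot 12 is free → place at 12.
911 hashes to 10; slot 10 is free → place at 10.
292 hashes to 3; slot 3 is free → place at 3.
690 hashes to 10, h2=3; 10,13 taken → place at 16.
150 hashes to 14; slot 14 is free → place at 14.
347 hashes to 7; slot 7 is free → place at 7.
36 hashes to 2; slot 2 is free → place at 2.
243 hashes to 5; slot 5 is free → place at 5.
Table: [_, _, 36, 292, 446, 243, _, 347, _, _, 911, _, 522, 472, 150, _, 690]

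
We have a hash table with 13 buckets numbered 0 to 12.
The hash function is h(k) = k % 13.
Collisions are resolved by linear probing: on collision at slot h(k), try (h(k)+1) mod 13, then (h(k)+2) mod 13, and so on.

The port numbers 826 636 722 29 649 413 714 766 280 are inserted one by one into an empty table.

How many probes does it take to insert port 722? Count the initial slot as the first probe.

826: h=7 => slot 7
636: h=12 => slot 12
722: h=7, probe 7,8 => slot 8
29: h=3 => slot 3
649: h=12, probe 12,0 => slot 0
413: h=10 => slot 10
714: h=12, probe 12,0,1 => slot 1
766: h=12, probe 12,0,1,2 => slot 2
280: h=7, probe 7,8,9 => slot 9
Table: [649, 714, 766, 29, —, —, —, 826, 722, 280, 413, —, 636]

2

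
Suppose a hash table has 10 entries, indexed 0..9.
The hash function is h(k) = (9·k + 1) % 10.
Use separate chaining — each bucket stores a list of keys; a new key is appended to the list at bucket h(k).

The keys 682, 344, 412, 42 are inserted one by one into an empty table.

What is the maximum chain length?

3

Insert 682: h=9, bucket 9 empty -> new chain.
Insert 344: h=7, bucket 7 empty -> new chain.
Insert 412: h=9, bucket 9 nonempty -> append to chain.
Insert 42: h=9, bucket 9 nonempty -> append to chain.
Final buckets:
0: .
1: .
2: .
3: .
4: .
5: .
6: .
7: 344
8: .
9: 682 -> 412 -> 42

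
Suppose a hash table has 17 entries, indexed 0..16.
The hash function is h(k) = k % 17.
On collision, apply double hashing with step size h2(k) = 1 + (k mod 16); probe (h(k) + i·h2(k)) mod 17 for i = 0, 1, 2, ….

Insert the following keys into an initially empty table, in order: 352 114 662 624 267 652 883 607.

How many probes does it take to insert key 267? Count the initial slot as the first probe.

Insert 352: h=12, slot 12 empty → index 12.
Insert 114: h=12, h2=3, slot 12 occupied → index 15.
Insert 662: h=16, slot 16 empty → index 16.
Insert 624: h=12, h2=1, slot 12 occupied → index 13.
Insert 267: h=12, h2=12, slot 12 occupied → index 7.
Insert 652: h=6, slot 6 empty → index 6.
Insert 883: h=16, h2=4, slot 16 occupied → index 3.
Insert 607: h=12, h2=16, slot 12 occupied → index 11.
Table: [., ., ., 883, ., ., 652, 267, ., ., ., 607, 352, 624, ., 114, 662]

2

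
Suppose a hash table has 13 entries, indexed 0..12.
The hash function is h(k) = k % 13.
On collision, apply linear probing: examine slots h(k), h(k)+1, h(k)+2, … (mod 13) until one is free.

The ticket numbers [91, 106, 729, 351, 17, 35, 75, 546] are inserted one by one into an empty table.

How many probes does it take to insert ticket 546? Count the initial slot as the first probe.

6

91 hashes to 0; slot 0 is free -> place at 0.
106 hashes to 2; slot 2 is free -> place at 2.
729 hashes to 1; slot 1 is free -> place at 1.
351 hashes to 0; 0,1,2 taken -> place at 3.
17 hashes to 4; slot 4 is free -> place at 4.
35 hashes to 9; slot 9 is free -> place at 9.
75 hashes to 10; slot 10 is free -> place at 10.
546 hashes to 0; 0,1,2,3,4 taken -> place at 5.
Table: [91, 729, 106, 351, 17, 546, —, —, —, 35, 75, —, —]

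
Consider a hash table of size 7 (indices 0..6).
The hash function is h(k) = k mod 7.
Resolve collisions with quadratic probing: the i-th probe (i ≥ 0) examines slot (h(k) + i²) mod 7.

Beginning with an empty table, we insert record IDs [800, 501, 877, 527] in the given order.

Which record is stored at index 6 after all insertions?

527

800: h=2 → slot 2
501: h=4 → slot 4
877: h=2, probe 2,3 → slot 3
527: h=2, probe 2,3,6 → slot 6
Table: [∅, ∅, 800, 877, 501, ∅, 527]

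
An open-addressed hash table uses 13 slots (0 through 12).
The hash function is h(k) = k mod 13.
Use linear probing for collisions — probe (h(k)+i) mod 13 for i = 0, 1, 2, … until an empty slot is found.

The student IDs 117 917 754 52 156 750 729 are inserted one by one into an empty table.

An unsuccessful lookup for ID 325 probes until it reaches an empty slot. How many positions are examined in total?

6

117: h=0 → slot 0
917: h=7 → slot 7
754: h=0, probe 0,1 → slot 1
52: h=0, probe 0,1,2 → slot 2
156: h=0, probe 0,1,2,3 → slot 3
750: h=9 → slot 9
729: h=1, probe 1,2,3,4 → slot 4
Table: [117, 754, 52, 156, 729, ., ., 917, ., 750, ., ., .]
Lookup 325: h=0, probe 0,1,2,3,4,5 → slot 5 empty, not found.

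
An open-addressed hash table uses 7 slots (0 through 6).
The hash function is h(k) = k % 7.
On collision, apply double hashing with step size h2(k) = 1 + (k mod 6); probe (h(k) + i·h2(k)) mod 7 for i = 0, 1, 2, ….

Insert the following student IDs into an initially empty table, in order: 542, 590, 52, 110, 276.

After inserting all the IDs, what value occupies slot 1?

52

542 hashes to 3; slot 3 is free → place at 3.
590 hashes to 2; slot 2 is free → place at 2.
52 hashes to 3, h2=5; 3 taken → place at 1.
110 hashes to 5; slot 5 is free → place at 5.
276 hashes to 3, h2=1; 3 taken → place at 4.
Table: [_, 52, 590, 542, 276, 110, _]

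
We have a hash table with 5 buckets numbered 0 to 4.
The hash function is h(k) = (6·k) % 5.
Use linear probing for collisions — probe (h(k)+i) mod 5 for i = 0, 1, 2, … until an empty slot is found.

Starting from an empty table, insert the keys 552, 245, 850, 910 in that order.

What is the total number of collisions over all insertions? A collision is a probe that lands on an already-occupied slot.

4

Insert 552: h=2, slot 2 empty => index 2.
Insert 245: h=0, slot 0 empty => index 0.
Insert 850: h=0, slot 0 occupied => index 1.
Insert 910: h=0, slots 0,1,2 occupied => index 3.
Table: [245, 850, 552, 910, ∅]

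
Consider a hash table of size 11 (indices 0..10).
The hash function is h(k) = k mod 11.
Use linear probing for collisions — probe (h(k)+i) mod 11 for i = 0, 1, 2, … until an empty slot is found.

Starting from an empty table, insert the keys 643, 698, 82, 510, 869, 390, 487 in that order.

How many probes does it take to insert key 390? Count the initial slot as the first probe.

643: h=5 → slot 5
698: h=5, probe 5,6 → slot 6
82: h=5, probe 5,6,7 → slot 7
510: h=4 → slot 4
869: h=0 → slot 0
390: h=5, probe 5,6,7,8 → slot 8
487: h=3 → slot 3
Table: [869, ., ., 487, 510, 643, 698, 82, 390, ., .]

4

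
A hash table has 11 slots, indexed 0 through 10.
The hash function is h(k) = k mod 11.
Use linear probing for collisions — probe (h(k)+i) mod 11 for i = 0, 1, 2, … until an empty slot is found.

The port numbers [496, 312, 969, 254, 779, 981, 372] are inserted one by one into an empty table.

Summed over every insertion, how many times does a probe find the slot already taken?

7

496: h=1 → slot 1
312: h=4 → slot 4
969: h=1, probe 1,2 → slot 2
254: h=1, probe 1,2,3 → slot 3
779: h=9 → slot 9
981: h=2, probe 2,3,4,5 → slot 5
372: h=9, probe 9,10 → slot 10
Table: [∅, 496, 969, 254, 312, 981, ∅, ∅, ∅, 779, 372]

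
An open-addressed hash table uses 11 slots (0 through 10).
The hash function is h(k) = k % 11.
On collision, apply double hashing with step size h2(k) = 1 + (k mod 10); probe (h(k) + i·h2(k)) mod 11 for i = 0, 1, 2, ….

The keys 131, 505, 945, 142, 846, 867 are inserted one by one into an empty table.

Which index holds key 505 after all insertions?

5

Insert 131: h=10, slot 10 empty => index 10.
Insert 505: h=10, h2=6, slot 10 occupied => index 5.
Insert 945: h=10, h2=6, slots 10,5 occupied => index 0.
Insert 142: h=10, h2=3, slot 10 occupied => index 2.
Insert 846: h=10, h2=7, slot 10 occupied => index 6.
Insert 867: h=9, slot 9 empty => index 9.
Table: [945, —, 142, —, —, 505, 846, —, —, 867, 131]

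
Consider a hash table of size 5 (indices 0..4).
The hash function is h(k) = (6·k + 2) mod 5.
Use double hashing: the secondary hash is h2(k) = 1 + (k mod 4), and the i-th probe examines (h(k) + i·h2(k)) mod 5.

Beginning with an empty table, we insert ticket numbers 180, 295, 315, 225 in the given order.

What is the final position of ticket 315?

0

Insert 180: h=2, slot 2 empty => index 2.
Insert 295: h=2, h2=4, slot 2 occupied => index 1.
Insert 315: h=2, h2=4, slots 2,1 occupied => index 0.
Insert 225: h=2, h2=2, slot 2 occupied => index 4.
Table: [315, 295, 180, ∅, 225]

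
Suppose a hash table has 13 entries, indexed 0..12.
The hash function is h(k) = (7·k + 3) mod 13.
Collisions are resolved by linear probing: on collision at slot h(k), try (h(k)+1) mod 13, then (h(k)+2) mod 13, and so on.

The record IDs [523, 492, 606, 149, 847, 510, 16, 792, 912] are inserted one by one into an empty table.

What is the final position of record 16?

0

Insert 523: h=11, slot 11 empty -> index 11.
Insert 492: h=2, slot 2 empty -> index 2.
Insert 606: h=7, slot 7 empty -> index 7.
Insert 149: h=6, slot 6 empty -> index 6.
Insert 847: h=4, slot 4 empty -> index 4.
Insert 510: h=11, slot 11 occupied -> index 12.
Insert 16: h=11, slots 11,12 occupied -> index 0.
Insert 792: h=9, slot 9 empty -> index 9.
Insert 912: h=4, slot 4 occupied -> index 5.
Table: [16, ., 492, ., 847, 912, 149, 606, ., 792, ., 523, 510]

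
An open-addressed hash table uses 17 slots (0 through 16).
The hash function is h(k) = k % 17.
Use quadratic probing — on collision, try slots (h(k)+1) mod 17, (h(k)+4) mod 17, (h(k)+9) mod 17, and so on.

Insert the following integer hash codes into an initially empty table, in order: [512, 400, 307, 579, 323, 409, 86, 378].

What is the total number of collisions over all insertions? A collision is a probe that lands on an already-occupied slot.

11

Insert 512: h=2, slot 2 empty => index 2.
Insert 400: h=9, slot 9 empty => index 9.
Insert 307: h=1, slot 1 empty => index 1.
Insert 579: h=1, slots 1,2 occupied => index 5.
Insert 323: h=0, slot 0 empty => index 0.
Insert 409: h=1, slots 1,2,5 occupied => index 10.
Insert 86: h=1, slots 1,2,5,10,0,9 occupied => index 3.
Insert 378: h=4, slot 4 empty => index 4.
Table: [323, 307, 512, 86, 378, 579, ∅, ∅, ∅, 400, 409, ∅, ∅, ∅, ∅, ∅, ∅]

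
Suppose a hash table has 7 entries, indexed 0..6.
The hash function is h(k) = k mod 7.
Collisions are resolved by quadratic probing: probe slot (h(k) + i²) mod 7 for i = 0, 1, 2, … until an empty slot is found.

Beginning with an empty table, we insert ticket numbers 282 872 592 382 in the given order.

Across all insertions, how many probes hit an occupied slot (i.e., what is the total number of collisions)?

282: h=2 => slot 2
872: h=4 => slot 4
592: h=4, probe 4,5 => slot 5
382: h=4, probe 4,5,1 => slot 1
Table: [∅, 382, 282, ∅, 872, 592, ∅]

3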